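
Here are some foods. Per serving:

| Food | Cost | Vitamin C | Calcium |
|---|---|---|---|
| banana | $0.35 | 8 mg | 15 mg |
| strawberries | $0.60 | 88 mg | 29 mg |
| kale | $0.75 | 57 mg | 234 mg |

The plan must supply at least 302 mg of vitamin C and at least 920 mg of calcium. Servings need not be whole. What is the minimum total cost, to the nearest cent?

banana only: max(302/8, 920/15) = 61.33 servings → $21.47.
strawberries only: max(302/88, 920/29) = 31.72 servings → $19.03.
kale only: max(302/57, 920/234) = 5.298 servings → $3.97.
banana + strawberries with both targets exact would need a negative amount; discard.
banana + kale with both tight: 17.92 servings and 2.783 servings → $8.36.
strawberries + kale with both tight: 0.9625 servings and 3.812 servings → $3.44.
Cheapest feasible corner: $3.44.

$3.44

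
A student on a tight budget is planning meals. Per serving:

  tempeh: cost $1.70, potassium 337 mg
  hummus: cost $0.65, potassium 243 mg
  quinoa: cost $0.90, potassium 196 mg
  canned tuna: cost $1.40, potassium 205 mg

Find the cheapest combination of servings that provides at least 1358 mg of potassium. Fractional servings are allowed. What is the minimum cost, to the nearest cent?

$3.63

Cost per mg of potassium: hummus $0.0027, quinoa $0.0046, tempeh $0.0050, canned tuna $0.0068.
With no serving limits, use only hummus: 1358 mg / 243 mg = 5.588 servings × $0.65 = $3.63.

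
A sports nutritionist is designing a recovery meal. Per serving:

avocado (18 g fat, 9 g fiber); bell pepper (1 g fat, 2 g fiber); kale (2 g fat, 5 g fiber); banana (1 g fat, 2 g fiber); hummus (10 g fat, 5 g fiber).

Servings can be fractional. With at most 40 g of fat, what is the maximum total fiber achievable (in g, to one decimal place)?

100.0 g

Fiber per g fat: kale 2.5, bell pepper 2, banana 2, avocado 0.5, hummus 0.5.
With no serving limits, spend the whole fat allowance on kale: 40 g / 2 g × 5 g = 100.0 g.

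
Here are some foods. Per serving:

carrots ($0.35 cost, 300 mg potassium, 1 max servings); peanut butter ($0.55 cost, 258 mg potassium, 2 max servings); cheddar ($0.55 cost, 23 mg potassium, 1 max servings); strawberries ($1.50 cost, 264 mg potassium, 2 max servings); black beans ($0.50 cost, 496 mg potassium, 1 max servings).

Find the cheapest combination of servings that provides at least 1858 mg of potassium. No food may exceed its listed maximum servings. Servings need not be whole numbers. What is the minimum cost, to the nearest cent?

$5.38

Cost per mg of potassium: black beans $0.0010, carrots $0.0012, peanut butter $0.0021, strawberries $0.0057, cheddar $0.0239.
Take 1 serving of black beans: +496.0 mg potassium for $0.50 (total $0.50, still need 1362.0 mg).
Take 1 serving of carrots: +300.0 mg potassium for $0.35 (total $0.85, still need 1062.0 mg).
Take 2 servings of peanut butter: +516.0 mg potassium for $1.10 (total $1.95, still need 546.0 mg).
Take 2 servings of strawberries: +528.0 mg potassium for $3.00 (total $4.95, still need 18.0 mg).
Take 0.7826 servings of cheddar: +18.0 mg potassium for $0.43 (total $5.38, still need 0.0 mg).
Filling from the cheapest source first is optimal under one linear minimum: $5.38.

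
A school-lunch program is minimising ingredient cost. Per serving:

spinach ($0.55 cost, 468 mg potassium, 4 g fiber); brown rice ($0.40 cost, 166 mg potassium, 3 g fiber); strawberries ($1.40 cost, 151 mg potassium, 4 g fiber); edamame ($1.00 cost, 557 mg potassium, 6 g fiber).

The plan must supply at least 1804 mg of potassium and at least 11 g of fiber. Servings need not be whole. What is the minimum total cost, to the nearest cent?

For a min-cost LP with two ≥-constraints, a basic feasible solution has at most two positive variables.
spinach only: max(1804/468, 11/4) = 3.855 servings → $2.12.
brown rice only: max(1804/166, 11/3) = 10.87 servings → $4.35.
strawberries only: max(1804/151, 11/4) = 11.95 servings → $16.73.
edamame only: max(1804/557, 11/6) = 3.239 servings → $3.24.
spinach + brown rice: the both-tight solution has a negative serving — not a feasible corner.
spinach + strawberries with both targets exact would need a negative amount; discard.
spinach + edamame: the both-tight solution has a negative serving — not a feasible corner.
brown rice + strawberries: the both-tight solution has a negative serving — not a feasible corner.
brown rice + edamame: intersection lies outside the first quadrant.
strawberries + edamame: intersection lies outside the first quadrant.
Cheapest feasible corner: $2.12.

$2.12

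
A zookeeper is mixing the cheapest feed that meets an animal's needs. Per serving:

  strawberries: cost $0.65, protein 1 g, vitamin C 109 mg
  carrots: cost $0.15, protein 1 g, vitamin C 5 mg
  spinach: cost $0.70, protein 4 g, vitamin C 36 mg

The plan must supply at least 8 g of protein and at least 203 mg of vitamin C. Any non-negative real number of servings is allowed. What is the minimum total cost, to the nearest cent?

strawberries only: max(8/1, 203/109) = 8 servings → $5.20.
carrots only: max(8/1, 203/5) = 40.6 servings → $6.09.
spinach only: max(8/4, 203/36) = 5.639 servings → $3.95.
strawberries + carrots with both tight: 1.567 servings and 6.433 servings → $1.98.
strawberries + spinach with both tight: 1.31 servings and 1.673 servings → $2.02.
carrots + spinach: the both-tight solution has a negative serving — not a feasible corner.
So the least-cost plan costs $1.98.

$1.98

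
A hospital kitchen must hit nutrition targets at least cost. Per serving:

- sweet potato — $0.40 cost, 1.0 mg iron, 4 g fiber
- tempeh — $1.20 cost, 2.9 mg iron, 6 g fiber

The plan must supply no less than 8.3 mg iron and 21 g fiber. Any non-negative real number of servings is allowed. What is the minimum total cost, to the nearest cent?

$3.32

Minimising a linear cost over {iron ≥ 8.3, fiber ≥ 21, servings ≥ 0} — the optimum is at a vertex, using one or two foods.
sweet potato only: max(8.3/1.0, 21/4) = 8.3 servings → $3.32.
tempeh only: max(8.3/2.9, 21/6) = 3.5 servings → $4.20.
sweet potato + tempeh with both tight: 1.982 servings and 2.179 servings → $3.41.
So the least-cost plan costs $3.32.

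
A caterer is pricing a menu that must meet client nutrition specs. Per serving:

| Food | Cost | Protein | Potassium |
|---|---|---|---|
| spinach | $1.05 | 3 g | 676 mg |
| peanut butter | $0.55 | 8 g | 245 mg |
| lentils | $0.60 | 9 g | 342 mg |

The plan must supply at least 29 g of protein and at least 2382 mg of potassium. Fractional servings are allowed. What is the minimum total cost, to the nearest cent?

$3.87

The cheapest plan sits at a corner of the feasible region — with two constraints it uses at most two foods.
spinach only: max(29/3, 2382/676) = 9.667 servings → $10.15.
peanut butter only: max(29/8, 2382/245) = 9.722 servings → $5.35.
lentils only: max(29/9, 2382/342) = 6.965 servings → $4.18.
spinach + peanut butter with both tight: 2.557 servings and 2.666 servings → $4.15.
spinach + lentils with both tight: 2.278 servings and 2.463 servings → $3.87.
peanut butter + lentils: intersection lies outside the first quadrant.
Cheapest feasible corner: $3.87.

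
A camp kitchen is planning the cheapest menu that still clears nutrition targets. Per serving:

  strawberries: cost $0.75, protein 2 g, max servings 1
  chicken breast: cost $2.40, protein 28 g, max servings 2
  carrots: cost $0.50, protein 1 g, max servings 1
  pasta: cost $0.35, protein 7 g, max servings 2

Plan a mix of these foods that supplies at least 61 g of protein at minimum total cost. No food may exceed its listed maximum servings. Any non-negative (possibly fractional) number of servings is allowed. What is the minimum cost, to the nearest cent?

Cost per g of protein: pasta $0.0500, chicken breast $0.0857, strawberries $0.3750, carrots $0.5000.
Take 2 servings of pasta: +14.0 g protein for $0.70 (total $0.70, still need 47.0 g).
Take 1.679 servings of chicken breast: +47.0 g protein for $4.03 (total $4.73, still need 0.0 g).
Filling from the cheapest source first is optimal under one linear minimum: $4.73.

$4.73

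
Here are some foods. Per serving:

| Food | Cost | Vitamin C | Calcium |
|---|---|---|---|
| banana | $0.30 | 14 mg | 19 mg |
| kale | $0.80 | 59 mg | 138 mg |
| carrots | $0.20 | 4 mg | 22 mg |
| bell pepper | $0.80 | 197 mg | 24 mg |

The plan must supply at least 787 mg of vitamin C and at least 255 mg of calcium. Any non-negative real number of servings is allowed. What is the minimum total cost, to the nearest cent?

An LP optimum is at a vertex; with two nutrient constraints at most two foods are used. Check each candidate.
banana only: max(787/14, 255/19) = 56.21 servings → $16.86.
kale only: max(787/59, 255/138) = 13.34 servings → $10.67.
carrots only: max(787/4, 255/22) = 196.8 servings → $39.35.
bell pepper only: max(787/197, 255/24) = 10.62 servings → $8.50.
banana + kale: intersection lies outside the first quadrant.
banana + carrots with both targets exact would need a negative amount; discard.
banana + bell pepper with both tight: 9.201 servings and 3.341 servings → $5.43.
kale + carrots: intersection lies outside the first quadrant.
kale + bell pepper with both tight: 1.216 servings and 3.631 servings → $3.88.
carrots + bell pepper with both tight: 7.397 servings and 3.845 servings → $4.56.
Cheapest feasible corner: $3.88.

$3.88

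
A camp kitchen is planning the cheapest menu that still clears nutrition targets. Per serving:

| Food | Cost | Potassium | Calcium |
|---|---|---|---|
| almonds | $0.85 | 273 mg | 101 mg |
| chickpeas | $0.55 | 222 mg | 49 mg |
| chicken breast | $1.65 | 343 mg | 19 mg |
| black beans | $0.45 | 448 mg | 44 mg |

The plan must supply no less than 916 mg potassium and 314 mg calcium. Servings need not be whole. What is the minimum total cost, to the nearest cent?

$2.66

At the optimum either one food covers both requirements or two foods hit both targets exactly; no other combination can be cheaper.
almonds only: max(916/273, 314/101) = 3.355 servings → $2.85.
chickpeas only: max(916/222, 314/49) = 6.408 servings → $3.52.
chicken breast only: max(916/343, 314/19) = 16.53 servings → $27.27.
black beans only: max(916/448, 314/44) = 7.136 servings → $3.21.
almonds + chickpeas with both tight: 2.744 servings and 0.7511 servings → $2.75.
almonds + chicken breast with both tight: 3.066 servings and 0.2306 servings → $2.99.
almonds + black beans with both tight: 3.02 servings and 0.2044 servings → $2.66.
chickpeas + chicken breast: the both-tight solution has a negative serving — not a feasible corner.
chickpeas + black beans with both targets exact would need a negative amount; discard.
chicken breast + black beans: intersection lies outside the first quadrant.
Cheapest feasible corner: $2.66.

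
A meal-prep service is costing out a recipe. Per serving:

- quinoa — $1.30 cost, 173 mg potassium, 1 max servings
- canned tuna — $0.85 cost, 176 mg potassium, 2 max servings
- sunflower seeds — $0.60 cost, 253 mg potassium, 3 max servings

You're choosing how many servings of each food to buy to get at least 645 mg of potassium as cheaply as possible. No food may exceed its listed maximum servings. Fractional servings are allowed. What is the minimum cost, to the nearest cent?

$1.53

Cost per mg of potassium: sunflower seeds $0.0024, canned tuna $0.0048, quinoa $0.0075.
Take 2.549 servings of sunflower seeds: +645.0 mg potassium for $1.53 (total $1.53, still need 0.0 mg).
Filling from the cheapest source first is optimal under one linear minimum: $1.53.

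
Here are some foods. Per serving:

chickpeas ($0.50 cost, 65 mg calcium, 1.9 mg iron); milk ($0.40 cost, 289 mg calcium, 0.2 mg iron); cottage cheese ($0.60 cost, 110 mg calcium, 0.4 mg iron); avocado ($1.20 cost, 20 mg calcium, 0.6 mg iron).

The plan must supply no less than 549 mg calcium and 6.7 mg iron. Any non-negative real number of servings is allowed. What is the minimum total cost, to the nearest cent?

$2.16

With two linear requirements the optimum uses one or two foods; enumerate the corners.
chickpeas only: max(549/65, 6.7/1.9) = 8.446 servings → $4.22.
milk only: max(549/289, 6.7/0.2) = 33.5 servings → $13.40.
cottage cheese only: max(549/110, 6.7/0.4) = 16.75 servings → $10.05.
avocado only: max(549/20, 6.7/0.6) = 27.45 servings → $32.94.
chickpeas + milk with both tight: 3.407 servings and 1.133 servings → $2.16.
chickpeas + cottage cheese with both tight: 2.827 servings and 3.32 servings → $3.41.
chickpeas + avocado: the both-tight solution has a negative serving — not a feasible corner.
milk + cottage cheese with both targets exact would need a negative amount; discard.
milk + avocado with both tight: 1.153 servings and 10.78 servings → $13.40.
cottage cheese + avocado with both tight: 3.369 servings and 8.921 servings → $12.73.
Cheapest feasible corner: $2.16.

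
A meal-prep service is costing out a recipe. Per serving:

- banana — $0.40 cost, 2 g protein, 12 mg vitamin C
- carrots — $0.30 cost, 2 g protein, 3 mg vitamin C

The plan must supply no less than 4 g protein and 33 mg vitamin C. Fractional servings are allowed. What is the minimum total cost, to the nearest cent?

$1.10

With two linear requirements the optimum uses one or two foods; enumerate the corners.
banana only: max(4/2, 33/12) = 2.75 servings → $1.10.
carrots only: max(4/2, 33/3) = 11 servings → $3.30.
banana + carrots: the both-tight solution has a negative serving — not a feasible corner.
The minimum over all feasible corners is $1.10.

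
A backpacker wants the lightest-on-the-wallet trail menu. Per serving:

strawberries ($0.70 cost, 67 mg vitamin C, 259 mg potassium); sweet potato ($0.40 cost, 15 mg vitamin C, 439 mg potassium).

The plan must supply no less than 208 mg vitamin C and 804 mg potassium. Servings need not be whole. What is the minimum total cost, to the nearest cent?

$2.17

The cheapest plan sits at a corner of the feasible region — with two constraints it uses at most two foods.
strawberries only: max(208/67, 804/259) = 3.104 servings → $2.17.
sweet potato only: max(208/15, 804/439) = 13.87 servings → $5.55.
strawberries + sweet potato with both targets exact would need a negative amount; discard.
So the least-cost plan costs $2.17.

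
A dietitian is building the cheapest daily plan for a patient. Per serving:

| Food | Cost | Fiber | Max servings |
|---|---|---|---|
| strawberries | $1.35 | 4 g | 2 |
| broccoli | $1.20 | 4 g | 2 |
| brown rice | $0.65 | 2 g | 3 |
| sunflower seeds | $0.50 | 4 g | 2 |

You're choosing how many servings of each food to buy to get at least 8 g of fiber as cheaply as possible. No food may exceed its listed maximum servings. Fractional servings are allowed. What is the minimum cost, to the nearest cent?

$1.00

Cost per g of fiber: sunflower seeds $0.1250, broccoli $0.3000, brown rice $0.3250, strawberries $0.3375.
Take 2 servings of sunflower seeds: +8.0 g fiber for $1.00 (total $1.00, still need 0.0 g).
Filling from the cheapest source first is optimal under one linear minimum: $1.00.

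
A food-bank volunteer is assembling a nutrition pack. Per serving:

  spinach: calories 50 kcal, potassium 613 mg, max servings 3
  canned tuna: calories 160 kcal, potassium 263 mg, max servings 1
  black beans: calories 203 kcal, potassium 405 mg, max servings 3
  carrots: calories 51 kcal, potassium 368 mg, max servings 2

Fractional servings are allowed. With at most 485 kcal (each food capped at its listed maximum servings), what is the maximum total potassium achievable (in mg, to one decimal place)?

Potassium per kcal: spinach 12.26, carrots 7.216, black beans 1.995, canned tuna 1.644.
Take 3 servings of spinach: uses 150 kcal, +1839.0 mg potassium (running total 1839.0 mg).
Take 2 servings of carrots: uses 102 kcal, +736.0 mg potassium (running total 2575.0 mg).
Take 1.148 servings of black beans: uses 233 kcal, +464.9 mg potassium (running total 3039.9 mg).
Filling greedily by potassium-per-kcal is optimal for one linear limit, giving 3039.9 mg.

3039.9 mg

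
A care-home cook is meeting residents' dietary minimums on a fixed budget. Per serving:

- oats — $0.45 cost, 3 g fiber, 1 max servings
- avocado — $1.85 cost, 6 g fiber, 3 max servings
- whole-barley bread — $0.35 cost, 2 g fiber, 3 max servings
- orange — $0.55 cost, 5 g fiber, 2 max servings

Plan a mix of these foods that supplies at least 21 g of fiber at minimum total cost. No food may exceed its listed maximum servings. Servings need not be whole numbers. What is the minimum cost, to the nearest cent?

$3.22

Cost per g of fiber: orange $0.1100, oats $0.1500, whole-barley bread $0.1750, avocado $0.3083.
Take 2 servings of orange: +10.0 g fiber for $1.10 (total $1.10, still need 11.0 g).
Take 1 serving of oats: +3.0 g fiber for $0.45 (total $1.55, still need 8.0 g).
Take 3 servings of whole-barley bread: +6.0 g fiber for $1.05 (total $2.60, still need 2.0 g).
Take 0.3333 servings of avocado: +2.0 g fiber for $0.62 (total $3.22, still need 0.0 g).
Greedy by cheapest-per-g is optimal for a single linear constraint, so the minimum cost is $3.22.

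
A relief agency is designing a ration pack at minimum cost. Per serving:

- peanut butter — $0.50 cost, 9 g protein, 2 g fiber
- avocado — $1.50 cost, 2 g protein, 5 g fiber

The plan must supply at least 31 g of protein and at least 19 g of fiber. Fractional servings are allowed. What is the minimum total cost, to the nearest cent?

peanut butter only: max(31/9, 19/2) = 9.5 servings → $4.75.
avocado only: max(31/2, 19/5) = 15.5 servings → $23.25.
peanut butter + avocado with both tight: 2.854 servings and 2.659 servings → $5.41.
So the least-cost plan costs $4.75.

$4.75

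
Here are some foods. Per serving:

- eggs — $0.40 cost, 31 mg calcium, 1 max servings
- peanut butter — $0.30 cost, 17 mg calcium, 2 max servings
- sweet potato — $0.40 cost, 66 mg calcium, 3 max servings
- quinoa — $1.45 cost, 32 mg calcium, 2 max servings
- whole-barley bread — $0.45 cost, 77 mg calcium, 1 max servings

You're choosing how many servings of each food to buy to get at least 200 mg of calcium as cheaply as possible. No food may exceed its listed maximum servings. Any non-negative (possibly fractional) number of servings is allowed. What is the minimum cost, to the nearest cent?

Cost per mg of calcium: whole-barley bread $0.0058, sweet potato $0.0061, eggs $0.0129, peanut butter $0.0176, quinoa $0.0453.
Take 1 serving of whole-barley bread: +77.0 mg calcium for $0.45 (total $0.45, still need 123.0 mg).
Take 1.864 servings of sweet potato: +123.0 mg calcium for $0.75 (total $1.20, still need 0.0 mg).
Filling from the cheapest source first is optimal under one linear minimum: $1.20.

$1.20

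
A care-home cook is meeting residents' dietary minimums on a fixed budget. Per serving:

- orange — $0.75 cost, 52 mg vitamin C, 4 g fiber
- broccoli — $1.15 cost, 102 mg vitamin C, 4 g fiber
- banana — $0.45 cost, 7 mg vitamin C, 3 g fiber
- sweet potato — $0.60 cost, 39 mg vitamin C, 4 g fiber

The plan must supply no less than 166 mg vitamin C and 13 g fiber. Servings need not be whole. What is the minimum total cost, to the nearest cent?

The cheapest plan sits at a corner of the feasible region — with two constraints it uses at most two foods.
orange only: max(166/52, 13/4) = 3.25 servings → $2.44.
broccoli only: max(166/102, 13/4) = 3.25 servings → $3.74.
banana only: max(166/7, 13/3) = 23.71 servings → $10.67.
sweet potato only: max(166/39, 13/4) = 4.256 servings → $2.55.
orange + broccoli with both targets exact would need a negative amount; discard.
orange + banana with both tight: 3.18 servings and 0.09375 servings → $2.43.
orange + sweet potato with both tight: 3.019 servings and 0.2308 servings → $2.40.
broccoli + banana with both tight: 1.464 servings and 2.381 servings → $2.76.
broccoli + sweet potato with both tight: 0.623 servings and 2.627 servings → $2.29.
banana + sweet potato with both targets exact would need a negative amount; discard.
Cheapest feasible corner: $2.29.

$2.29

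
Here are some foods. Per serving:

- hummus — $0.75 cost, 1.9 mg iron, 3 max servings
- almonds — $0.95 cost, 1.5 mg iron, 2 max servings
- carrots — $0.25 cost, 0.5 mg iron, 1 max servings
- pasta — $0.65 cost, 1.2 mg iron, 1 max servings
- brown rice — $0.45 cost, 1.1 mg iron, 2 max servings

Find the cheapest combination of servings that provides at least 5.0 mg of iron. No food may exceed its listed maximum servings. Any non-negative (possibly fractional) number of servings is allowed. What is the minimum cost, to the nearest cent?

$1.97

Cost per mg of iron: hummus $0.3947, brown rice $0.4091, carrots $0.5000, pasta $0.5417, almonds $0.6333.
Take 2.632 servings of hummus: +5.0 mg iron for $1.97 (total $1.97, still need 0.0 mg).
Filling from the cheapest source first is optimal under one linear minimum: $1.97.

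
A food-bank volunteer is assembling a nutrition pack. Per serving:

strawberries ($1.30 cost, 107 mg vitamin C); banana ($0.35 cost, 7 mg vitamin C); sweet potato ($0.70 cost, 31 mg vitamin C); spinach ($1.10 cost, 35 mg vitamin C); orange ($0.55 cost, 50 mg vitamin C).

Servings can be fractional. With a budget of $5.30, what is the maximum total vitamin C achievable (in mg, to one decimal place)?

481.8 mg

Vitamin C per dollar: orange 90.91, strawberries 82.31, sweet potato 44.29, spinach 31.82, banana 20.
With no serving limits, spend the whole cost allowance on orange: $5.30 / $0.55 × 50 mg = 481.8 mg.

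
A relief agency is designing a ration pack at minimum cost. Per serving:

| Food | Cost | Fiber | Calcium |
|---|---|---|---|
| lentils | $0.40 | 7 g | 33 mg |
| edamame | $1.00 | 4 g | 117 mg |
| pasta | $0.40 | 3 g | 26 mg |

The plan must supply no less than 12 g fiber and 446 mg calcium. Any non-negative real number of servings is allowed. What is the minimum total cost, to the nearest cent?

lentils only: max(12/7, 446/33) = 13.52 servings → $5.41.
edamame only: max(12/4, 446/117) = 3.812 servings → $3.81.
pasta only: max(12/3, 446/26) = 17.15 servings → $6.86.
lentils + edamame: the both-tight solution has a negative serving — not a feasible corner.
lentils + pasta with both targets exact would need a negative amount; discard.
edamame + pasta: the both-tight solution has a negative serving — not a feasible corner.
The minimum over all feasible corners is $3.81.

$3.81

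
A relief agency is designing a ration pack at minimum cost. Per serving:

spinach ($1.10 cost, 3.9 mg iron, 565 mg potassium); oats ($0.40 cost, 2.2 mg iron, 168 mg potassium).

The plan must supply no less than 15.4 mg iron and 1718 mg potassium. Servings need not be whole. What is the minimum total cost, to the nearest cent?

$3.59

Compare the cost at each extreme point of the feasible region.
spinach only: max(15.4/3.9, 1718/565) = 3.949 servings → $4.34.
oats only: max(15.4/2.2, 1718/168) = 10.23 servings → $4.09.
spinach + oats with both tight: 2.029 servings and 3.404 servings → $3.59.
Cheapest feasible corner: $3.59.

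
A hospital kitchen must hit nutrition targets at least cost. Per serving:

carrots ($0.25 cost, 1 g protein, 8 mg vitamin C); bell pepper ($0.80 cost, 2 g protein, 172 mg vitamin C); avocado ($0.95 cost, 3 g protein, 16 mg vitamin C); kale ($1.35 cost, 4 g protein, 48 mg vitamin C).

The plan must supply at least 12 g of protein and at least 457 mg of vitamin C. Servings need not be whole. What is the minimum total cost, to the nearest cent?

Compare the cost at each extreme point of the feasible region.
carrots only: max(12/1, 457/8) = 57.12 servings → $14.28.
bell pepper only: max(12/2, 457/172) = 6 servings → $4.80.
avocado only: max(12/3, 457/16) = 28.56 servings → $27.13.
kale only: max(12/4, 457/48) = 9.521 servings → $12.85.
carrots + bell pepper with both tight: 7.372 servings and 2.314 servings → $3.69.
carrots + avocado: the both-tight solution has a negative serving — not a feasible corner.
carrots + kale: the both-tight solution has a negative serving — not a feasible corner.
bell pepper + avocado with both tight: 2.436 servings and 2.376 servings → $4.21.
bell pepper + kale with both tight: 2.115 servings and 1.943 servings → $4.31.
avocado + kale with both targets exact would need a negative amount; discard.
The minimum over all feasible corners is $3.69.

$3.69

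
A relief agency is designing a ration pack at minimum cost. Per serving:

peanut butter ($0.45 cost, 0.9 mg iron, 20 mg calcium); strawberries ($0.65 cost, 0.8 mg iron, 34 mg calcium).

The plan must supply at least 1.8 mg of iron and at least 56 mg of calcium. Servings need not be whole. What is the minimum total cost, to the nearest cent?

For a min-cost LP with two ≥-constraints, a basic feasible solution has at most two positive variables.
peanut butter only: max(1.8/0.9, 56/20) = 2.8 servings → $1.26.
strawberries only: max(1.8/0.8, 56/34) = 2.25 servings → $1.46.
peanut butter + strawberries with both tight: 1.123 servings and 0.9863 servings → $1.15.
Cheapest feasible corner: $1.15.

$1.15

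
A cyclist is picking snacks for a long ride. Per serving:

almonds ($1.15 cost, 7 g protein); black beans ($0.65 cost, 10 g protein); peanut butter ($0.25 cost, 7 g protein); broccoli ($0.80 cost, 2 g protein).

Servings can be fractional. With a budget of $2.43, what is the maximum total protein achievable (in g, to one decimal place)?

68.0 g

Protein per dollar: peanut butter 28, black beans 15.38, almonds 6.087, broccoli 2.5.
With no serving limits, spend the whole cost allowance on peanut butter: $2.43 / $0.25 × 7 g = 68.0 g.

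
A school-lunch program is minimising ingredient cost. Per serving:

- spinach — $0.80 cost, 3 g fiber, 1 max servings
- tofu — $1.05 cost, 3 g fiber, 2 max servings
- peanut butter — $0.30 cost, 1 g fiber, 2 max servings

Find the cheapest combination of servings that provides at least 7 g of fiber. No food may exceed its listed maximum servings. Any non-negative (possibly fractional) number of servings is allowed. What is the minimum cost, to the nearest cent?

Cost per g of fiber: spinach $0.2667, peanut butter $0.3000, tofu $0.3500.
Take 1 serving of spinach: +3.0 g fiber for $0.80 (total $0.80, still need 4.0 g).
Take 2 servings of peanut butter: +2.0 g fiber for $0.60 (total $1.40, still need 2.0 g).
Take 0.6667 servings of tofu: +2.0 g fiber for $0.70 (total $2.10, still need 0.0 g).
Greedy by cheapest-per-g is optimal for a single linear constraint, so the minimum cost is $2.10.

$2.10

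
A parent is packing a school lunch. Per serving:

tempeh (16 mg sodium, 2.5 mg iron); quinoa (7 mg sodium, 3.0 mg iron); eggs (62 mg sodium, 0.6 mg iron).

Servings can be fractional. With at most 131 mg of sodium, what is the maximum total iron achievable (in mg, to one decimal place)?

Iron per mg sodium: quinoa 0.4286, tempeh 0.1562, eggs 0.009677.
With no serving limits, spend the whole sodium allowance on quinoa: 131 mg / 7 mg × 3.0 mg = 56.1 mg.

56.1 mg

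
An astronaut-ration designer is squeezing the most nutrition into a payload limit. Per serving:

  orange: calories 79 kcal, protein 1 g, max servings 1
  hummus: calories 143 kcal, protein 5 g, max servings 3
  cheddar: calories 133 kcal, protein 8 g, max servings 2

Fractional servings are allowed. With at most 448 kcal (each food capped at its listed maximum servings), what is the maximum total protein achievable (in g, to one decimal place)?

Protein per kcal: cheddar 0.06015, hummus 0.03497, orange 0.01266.
Take 2 servings of cheddar: uses 266 kcal, +16.0 g protein (running total 16.0 g).
Take 1.273 servings of hummus: uses 182 kcal, +6.4 g protein (running total 22.4 g).
Filling greedily by protein-per-kcal is optimal for one linear limit, giving 22.4 g.

22.4 g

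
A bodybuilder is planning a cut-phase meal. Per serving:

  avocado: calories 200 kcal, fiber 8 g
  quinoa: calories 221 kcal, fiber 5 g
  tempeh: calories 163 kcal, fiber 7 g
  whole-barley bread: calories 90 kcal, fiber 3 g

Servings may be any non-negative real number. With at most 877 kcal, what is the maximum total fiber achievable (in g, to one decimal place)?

37.7 g

Fiber per kcal: tempeh 0.04294, avocado 0.04, whole-barley bread 0.03333, quinoa 0.02262.
With no serving limits, spend the whole calories allowance on tempeh: 877 kcal / 163 kcal × 7 g = 37.7 g.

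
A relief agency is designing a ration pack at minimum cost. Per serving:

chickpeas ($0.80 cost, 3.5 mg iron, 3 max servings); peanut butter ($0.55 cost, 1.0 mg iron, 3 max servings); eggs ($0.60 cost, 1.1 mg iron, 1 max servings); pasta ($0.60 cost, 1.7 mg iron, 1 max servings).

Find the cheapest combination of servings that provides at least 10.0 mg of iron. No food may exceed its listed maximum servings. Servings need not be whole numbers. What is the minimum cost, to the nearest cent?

$2.29

Cost per mg of iron: chickpeas $0.2286, pasta $0.3529, eggs $0.5455, peanut butter $0.5500.
Take 2.857 servings of chickpeas: +10.0 mg iron for $2.29 (total $2.29, still need 0.0 mg).
Greedy by cheapest-per-mg is optimal for a single linear constraint, so the minimum cost is $2.29.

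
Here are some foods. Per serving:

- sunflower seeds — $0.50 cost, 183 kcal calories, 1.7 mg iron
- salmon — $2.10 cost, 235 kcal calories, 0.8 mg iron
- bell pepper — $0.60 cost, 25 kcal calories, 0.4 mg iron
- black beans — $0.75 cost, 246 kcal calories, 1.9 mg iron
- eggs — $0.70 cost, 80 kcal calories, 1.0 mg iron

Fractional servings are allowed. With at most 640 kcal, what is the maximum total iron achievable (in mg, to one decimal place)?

10.2 mg

Iron per kcal: bell pepper 0.016, eggs 0.0125, sunflower seeds 0.00929, black beans 0.007724, salmon 0.003404.
With no serving limits, spend the whole calories allowance on bell pepper: 640 kcal / 25 kcal × 0.4 mg = 10.2 mg.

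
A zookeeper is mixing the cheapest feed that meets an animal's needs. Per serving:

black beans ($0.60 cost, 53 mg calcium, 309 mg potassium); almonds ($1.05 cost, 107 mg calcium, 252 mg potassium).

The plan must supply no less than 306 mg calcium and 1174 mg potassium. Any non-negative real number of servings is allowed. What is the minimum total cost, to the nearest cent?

$3.20

At the optimum either one food covers both requirements or two foods hit both targets exactly; no other combination can be cheaper.
black beans only: max(306/53, 1174/309) = 5.774 servings → $3.46.
almonds only: max(306/107, 1174/252) = 4.659 servings → $4.89.
black beans + almonds with both tight: 2.461 servings and 1.641 servings → $3.20.
The minimum over all feasible corners is $3.20.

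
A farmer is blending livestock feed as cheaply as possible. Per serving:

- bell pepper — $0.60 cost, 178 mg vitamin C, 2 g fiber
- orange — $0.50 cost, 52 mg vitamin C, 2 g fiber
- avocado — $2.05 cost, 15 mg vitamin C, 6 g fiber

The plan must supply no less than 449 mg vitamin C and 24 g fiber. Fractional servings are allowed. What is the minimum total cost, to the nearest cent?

$6.00

The cheapest plan sits at a corner of the feasible region — with two constraints it uses at most two foods.
bell pepper only: max(449/178, 24/2) = 12 servings → $7.20.
orange only: max(449/52, 24/2) = 12 servings → $6.00.
avocado only: max(449/15, 24/6) = 29.93 servings → $61.36.
bell pepper + orange with both targets exact would need a negative amount; discard.
bell pepper + avocado with both tight: 2.249 servings and 3.25 servings → $8.01.
orange + avocado with both tight: 8.277 servings and 1.241 servings → $6.68.
So the least-cost plan costs $6.00.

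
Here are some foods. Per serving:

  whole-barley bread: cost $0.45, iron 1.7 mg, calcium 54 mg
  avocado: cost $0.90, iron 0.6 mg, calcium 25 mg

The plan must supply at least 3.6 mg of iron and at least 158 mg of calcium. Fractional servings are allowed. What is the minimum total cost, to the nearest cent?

$1.32

With two linear requirements the optimum uses one or two foods; enumerate the corners.
whole-barley bread only: max(3.6/1.7, 158/54) = 2.926 servings → $1.32.
avocado only: max(3.6/0.6, 158/25) = 6.32 servings → $5.69.
whole-barley bread + avocado: the both-tight solution has a negative serving — not a feasible corner.
Cheapest feasible corner: $1.32.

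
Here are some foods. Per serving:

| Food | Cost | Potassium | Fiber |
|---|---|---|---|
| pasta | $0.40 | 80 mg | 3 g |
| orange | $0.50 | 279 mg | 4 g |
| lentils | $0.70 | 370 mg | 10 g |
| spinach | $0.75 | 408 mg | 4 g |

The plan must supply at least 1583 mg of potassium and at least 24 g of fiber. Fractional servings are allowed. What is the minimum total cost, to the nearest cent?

$2.85

pasta only: max(1583/80, 24/3) = 19.79 servings → $7.92.
orange only: max(1583/279, 24/4) = 6 servings → $3.00.
lentils only: max(1583/370, 24/10) = 4.278 servings → $2.99.
spinach only: max(1583/408, 24/4) = 6 servings → $4.50.
pasta + orange with both tight: 0.7041 servings and 5.472 servings → $3.02.
pasta + lentils with both targets exact would need a negative amount; discard.
pasta + spinach with both tight: 3.827 servings and 3.129 servings → $3.88.
orange + lentils with both tight: 5.305 servings and 0.2779 servings → $2.85.
orange + spinach: the both-tight solution has a negative serving — not a feasible corner.
lentils + spinach with both tight: 1.331 servings and 2.673 servings → $2.94.
Cheapest feasible corner: $2.85.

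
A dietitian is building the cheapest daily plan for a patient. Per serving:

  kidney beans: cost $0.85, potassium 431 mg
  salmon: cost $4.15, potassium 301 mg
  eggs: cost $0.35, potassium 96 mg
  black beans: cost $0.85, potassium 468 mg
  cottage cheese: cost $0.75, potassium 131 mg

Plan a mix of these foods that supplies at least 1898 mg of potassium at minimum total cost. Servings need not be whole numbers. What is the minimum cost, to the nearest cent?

$3.45

Cost per mg of potassium: black beans $0.0018, kidney beans $0.0020, eggs $0.0036, cottage cheese $0.0057, salmon $0.0138.
With no serving limits, use only black beans: 1898 mg / 468 mg = 4.056 servings × $0.85 = $3.45.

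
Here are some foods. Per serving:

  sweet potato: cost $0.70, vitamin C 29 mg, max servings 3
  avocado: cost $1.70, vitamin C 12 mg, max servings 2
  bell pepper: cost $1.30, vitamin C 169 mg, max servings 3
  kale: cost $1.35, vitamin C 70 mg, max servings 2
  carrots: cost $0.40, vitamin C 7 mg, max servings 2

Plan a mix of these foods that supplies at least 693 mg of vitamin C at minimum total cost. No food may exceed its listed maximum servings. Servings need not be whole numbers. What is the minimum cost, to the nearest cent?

Cost per mg of vitamin C: bell pepper $0.0077, kale $0.0193, sweet potato $0.0241, carrots $0.0571, avocado $0.1417.
Take 3 servings of bell pepper: +507.0 mg vitamin C for $3.90 (total $3.90, still need 186.0 mg).
Take 2 servings of kale: +140.0 mg vitamin C for $2.70 (total $6.60, still need 46.0 mg).
Take 1.586 servings of sweet potato: +46.0 mg vitamin C for $1.11 (total $7.71, still need 0.0 mg).
Greedy by cheapest-per-mg is optimal for a single linear constraint, so the minimum cost is $7.71.

$7.71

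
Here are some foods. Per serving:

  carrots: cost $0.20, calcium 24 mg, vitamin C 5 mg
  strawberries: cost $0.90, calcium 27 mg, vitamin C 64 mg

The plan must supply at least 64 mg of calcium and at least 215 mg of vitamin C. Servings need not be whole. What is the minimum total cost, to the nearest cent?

$3.02

Minimising a linear cost over {calcium ≥ 64, vitamin C ≥ 215, servings ≥ 0} — the optimum is at a vertex, using one or two foods.
carrots only: max(64/24, 215/5) = 43 servings → $8.60.
strawberries only: max(64/27, 215/64) = 3.359 servings → $3.02.
carrots + strawberries: intersection lies outside the first quadrant.
So the least-cost plan costs $3.02.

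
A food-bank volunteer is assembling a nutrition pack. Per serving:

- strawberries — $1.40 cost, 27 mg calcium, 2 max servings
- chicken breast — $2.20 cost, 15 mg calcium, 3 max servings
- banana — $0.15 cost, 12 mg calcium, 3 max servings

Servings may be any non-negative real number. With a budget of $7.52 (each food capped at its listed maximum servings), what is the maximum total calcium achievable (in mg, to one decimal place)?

Calcium per dollar: banana 80, strawberries 19.29, chicken breast 6.818.
Take 3 servings of banana: spends $0.45, +36.0 mg calcium (running total 36.0 mg).
Take 2 servings of strawberries: spends $2.80, +54.0 mg calcium (running total 90.0 mg).
Take 1.941 servings of chicken breast: spends $4.27, +29.1 mg calcium (running total 119.1 mg).
Filling greedily by calcium-per-dollar is optimal for one linear limit, giving 119.1 mg.

119.1 mg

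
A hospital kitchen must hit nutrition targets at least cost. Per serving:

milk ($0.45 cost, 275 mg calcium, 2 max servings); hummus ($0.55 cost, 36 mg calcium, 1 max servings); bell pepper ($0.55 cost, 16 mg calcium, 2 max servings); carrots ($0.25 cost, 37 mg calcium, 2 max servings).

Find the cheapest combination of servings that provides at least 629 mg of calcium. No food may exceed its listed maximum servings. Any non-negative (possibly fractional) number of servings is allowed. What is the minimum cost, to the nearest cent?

$1.48

Cost per mg of calcium: milk $0.0016, carrots $0.0068, hummus $0.0153, bell pepper $0.0344.
Take 2 servings of milk: +550.0 mg calcium for $0.90 (total $0.90, still need 79.0 mg).
Take 2 servings of carrots: +74.0 mg calcium for $0.50 (total $1.40, still need 5.0 mg).
Take 0.1389 servings of hummus: +5.0 mg calcium for $0.08 (total $1.48, still need 0.0 mg).
Filling from the cheapest source first is optimal under one linear minimum: $1.48.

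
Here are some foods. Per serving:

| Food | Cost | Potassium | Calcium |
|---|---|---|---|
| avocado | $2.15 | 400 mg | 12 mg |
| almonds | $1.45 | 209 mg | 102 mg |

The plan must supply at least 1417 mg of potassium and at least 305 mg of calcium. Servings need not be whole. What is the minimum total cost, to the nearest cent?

$8.51

avocado only: max(1417/400, 305/12) = 25.42 servings → $54.65.
almonds only: max(1417/209, 305/102) = 6.78 servings → $9.83.
avocado + almonds with both tight: 2.11 servings and 2.742 servings → $8.51.
So the least-cost plan costs $8.51.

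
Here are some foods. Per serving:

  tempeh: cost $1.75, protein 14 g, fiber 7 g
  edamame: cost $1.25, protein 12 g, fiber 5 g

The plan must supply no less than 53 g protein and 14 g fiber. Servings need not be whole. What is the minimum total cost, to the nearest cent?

$5.52

tempeh only: max(53/14, 14/7) = 3.786 servings → $6.62.
edamame only: max(53/12, 14/5) = 4.417 servings → $5.52.
tempeh + edamame: intersection lies outside the first quadrant.
Cheapest feasible corner: $5.52.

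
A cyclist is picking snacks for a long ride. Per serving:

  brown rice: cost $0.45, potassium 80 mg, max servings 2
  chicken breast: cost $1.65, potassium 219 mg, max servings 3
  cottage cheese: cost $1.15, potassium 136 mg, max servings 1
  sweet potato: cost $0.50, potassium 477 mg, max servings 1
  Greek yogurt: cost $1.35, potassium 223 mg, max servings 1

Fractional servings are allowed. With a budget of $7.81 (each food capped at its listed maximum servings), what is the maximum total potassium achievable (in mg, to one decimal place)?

1530.0 mg

Potassium per dollar: sweet potato 954, brown rice 177.8, Greek yogurt 165.2, chicken breast 132.7, cottage cheese 118.3.
Take 1 serving of sweet potato: spends $0.50, +477.0 mg potassium (running total 477.0 mg).
Take 2 servings of brown rice: spends $0.90, +160.0 mg potassium (running total 637.0 mg).
Take 1 serving of Greek yogurt: spends $1.35, +223.0 mg potassium (running total 860.0 mg).
Take 3 servings of chicken breast: spends $4.95, +657.0 mg potassium (running total 1517.0 mg).
Take 0.09565 servings of cottage cheese: spends $0.11, +13.0 mg potassium (running total 1530.0 mg).
Greedy by best ratio exhausts the cost allowance optimally: 1530.0 mg.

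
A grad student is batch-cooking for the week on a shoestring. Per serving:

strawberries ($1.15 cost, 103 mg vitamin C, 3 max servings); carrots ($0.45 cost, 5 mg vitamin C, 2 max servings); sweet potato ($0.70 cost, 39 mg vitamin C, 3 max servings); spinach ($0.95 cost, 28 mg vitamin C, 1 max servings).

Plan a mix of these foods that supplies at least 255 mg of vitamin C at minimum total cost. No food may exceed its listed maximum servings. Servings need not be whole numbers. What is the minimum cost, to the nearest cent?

Cost per mg of vitamin C: strawberries $0.0112, sweet potato $0.0179, spinach $0.0339, carrots $0.0900.
Take 2.476 servings of strawberries: +255.0 mg vitamin C for $2.85 (total $2.85, still need 0.0 mg).
Greedy by cheapest-per-mg is optimal for a single linear constraint, so the minimum cost is $2.85.

$2.85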